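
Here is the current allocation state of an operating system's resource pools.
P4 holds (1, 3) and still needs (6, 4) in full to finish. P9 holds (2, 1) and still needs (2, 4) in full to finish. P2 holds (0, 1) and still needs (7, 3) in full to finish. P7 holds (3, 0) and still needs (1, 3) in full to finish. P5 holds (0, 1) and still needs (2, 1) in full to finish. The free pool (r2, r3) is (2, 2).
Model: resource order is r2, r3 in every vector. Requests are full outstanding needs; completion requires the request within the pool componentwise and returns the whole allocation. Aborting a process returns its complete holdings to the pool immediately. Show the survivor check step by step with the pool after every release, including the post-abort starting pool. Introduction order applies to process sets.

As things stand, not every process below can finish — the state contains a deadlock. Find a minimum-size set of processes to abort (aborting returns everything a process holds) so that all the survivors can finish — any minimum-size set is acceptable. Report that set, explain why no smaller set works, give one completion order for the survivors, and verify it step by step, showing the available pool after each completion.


Minimum abort set: P4.
Key observation: P9 could never have finished before the abort; with (1, 3) returned by P4, it fits at step 2.
No smaller set exists: with zero aborts the deadlock remains.
Survivors finish in the order: P7, P9, P2, P5. Walking it through (pool after the aborts first):
  pool = (3, 5)
  P7 needs (1, 3) <= (3, 5) -> finishes; pool += (3, 0) = (6, 5)
  P9 needs (2, 4) <= (6, 5) -> finishes; pool += (2, 1) = (8, 6)
  P2 needs (7, 3) <= (8, 6) -> finishes; pool += (0, 1) = (8, 7)
  P5 needs (2, 1) <= (8, 7) -> finishes; pool += (0, 1) = (8, 8)


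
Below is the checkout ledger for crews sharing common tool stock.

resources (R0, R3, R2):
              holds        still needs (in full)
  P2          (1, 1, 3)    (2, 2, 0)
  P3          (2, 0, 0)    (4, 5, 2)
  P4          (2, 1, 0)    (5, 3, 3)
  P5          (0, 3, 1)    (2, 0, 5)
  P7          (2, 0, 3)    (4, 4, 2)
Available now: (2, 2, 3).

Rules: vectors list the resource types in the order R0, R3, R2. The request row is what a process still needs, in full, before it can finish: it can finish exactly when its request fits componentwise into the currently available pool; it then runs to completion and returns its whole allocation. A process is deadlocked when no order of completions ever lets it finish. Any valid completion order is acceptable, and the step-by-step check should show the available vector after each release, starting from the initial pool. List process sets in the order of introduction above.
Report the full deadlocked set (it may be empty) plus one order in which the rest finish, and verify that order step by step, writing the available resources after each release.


Deadlocked: P3, P4 and P7.
Key observation: after P2, P5 complete, (3, 6, 7) is the best the pool ever gets, yet each leftover process wants more R0.
A valid finishing order for the others: P2, P5. Walking it through:
  pool = (2, 2, 3)
  P2: need (2, 2, 0) fits (2, 2, 3); releases (1, 1, 3), pool now (3, 3, 6)
  P5: need (2, 0, 5) fits (3, 3, 6); releases (0, 3, 1), pool now (3, 6, 7)
None of the blocked processes ever fits:
  P3 cannot run: need (4, 5, 2) vs free (3, 6, 7) (insufficient R0)
  P4 cannot run: need (5, 3, 3) vs free (3, 6, 7) (insufficient R0)
  P7 cannot run: need (4, 4, 2) vs free (3, 6, 7) (insufficient R0)


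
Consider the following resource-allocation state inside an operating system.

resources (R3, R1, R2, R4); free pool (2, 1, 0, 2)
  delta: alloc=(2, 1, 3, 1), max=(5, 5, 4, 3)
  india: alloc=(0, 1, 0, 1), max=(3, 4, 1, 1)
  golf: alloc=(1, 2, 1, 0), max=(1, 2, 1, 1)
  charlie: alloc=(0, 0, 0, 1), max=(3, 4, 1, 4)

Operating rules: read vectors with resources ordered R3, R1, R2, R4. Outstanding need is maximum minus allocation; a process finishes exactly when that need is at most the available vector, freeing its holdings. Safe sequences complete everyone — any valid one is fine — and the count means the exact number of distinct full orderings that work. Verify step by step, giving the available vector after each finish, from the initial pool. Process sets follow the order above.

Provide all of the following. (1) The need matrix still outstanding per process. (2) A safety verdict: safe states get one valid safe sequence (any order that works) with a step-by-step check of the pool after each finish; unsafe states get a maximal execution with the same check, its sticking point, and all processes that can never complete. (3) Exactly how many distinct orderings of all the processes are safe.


(1) Outstanding need per process (order R3, R1, R2, R4):
  delta: (3, 4, 1, 2)
  india: (3, 3, 1, 0)
  golf: (0, 0, 0, 1)
  charlie: (3, 4, 1, 3)
(2) SAFE — a valid safe sequence is golf, india, charlie, delta.
Key observation: the order's first zero-slack moment is india ((3, 3, 1, 0) needed, (3, 3, 1, 2) free — a requested resource with nothing to spare).
Step-by-step check:
  pool = (2, 1, 0, 2)
  golf: need (0, 0, 0, 1) fits (2, 1, 0, 2); releases (1, 2, 1, 0), pool now (3, 3, 1, 2)
  india: need (3, 3, 1, 0) fits (3, 3, 1, 2); releases (0, 1, 0, 1), pool now (3, 4, 1, 3)
  charlie: need (3, 4, 1, 3) fits (3, 4, 1, 3); releases (0, 0, 0, 1), pool now (3, 4, 1, 4)
  delta: need (3, 4, 1, 2) fits (3, 4, 1, 4); releases (2, 1, 3, 1), pool now (5, 5, 4, 5)
(3) The exact count: 2 of the possible complete orderings are safe sequences.


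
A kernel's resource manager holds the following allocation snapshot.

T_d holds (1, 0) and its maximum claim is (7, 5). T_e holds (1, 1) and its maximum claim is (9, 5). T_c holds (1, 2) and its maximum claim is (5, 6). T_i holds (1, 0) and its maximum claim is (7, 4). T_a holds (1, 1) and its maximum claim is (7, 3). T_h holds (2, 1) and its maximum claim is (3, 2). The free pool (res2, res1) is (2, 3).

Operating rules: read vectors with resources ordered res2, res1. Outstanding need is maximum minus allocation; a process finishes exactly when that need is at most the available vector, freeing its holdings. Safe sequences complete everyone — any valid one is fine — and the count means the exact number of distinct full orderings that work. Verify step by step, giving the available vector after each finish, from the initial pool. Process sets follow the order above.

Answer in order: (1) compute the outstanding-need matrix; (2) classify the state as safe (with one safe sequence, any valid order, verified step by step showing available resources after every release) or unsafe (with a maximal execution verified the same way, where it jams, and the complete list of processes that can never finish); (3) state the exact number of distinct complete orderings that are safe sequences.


(1) Remaining need (order res2, res1):
  T_d: (6, 5)
  T_e: (8, 4)
  T_c: (4, 4)
  T_i: (6, 4)
  T_a: (6, 2)
  T_h: (1, 1)
(2) UNSAFE — no complete ordering exists.
Key observation: after T_h, T_c complete, (5, 6) is the best the pool ever gets, yet each leftover process wants more res2.
A maximal execution: T_h, T_c — then nothing else fits. Step-by-step check:
  pool = (2, 3)
  run T_h (needs (1, 1), free (2, 3)); after release of (2, 1) the pool is (4, 4)
  run T_c (needs (4, 4), free (4, 4)); after release of (1, 2) the pool is (5, 6)
  T_d still needs (6, 5) but only (5, 6) is free — short on res2
  T_e still needs (8, 4) but only (5, 6) is free — short on res2
  T_i still needs (6, 4) but only (5, 6) is free — short on res2
  T_a still needs (6, 2) but only (5, 6) is free — short on res2
Never able to finish: T_d, T_e, T_i and T_a.
(3) Precisely 0 of the possible complete orderings are safe sequences.


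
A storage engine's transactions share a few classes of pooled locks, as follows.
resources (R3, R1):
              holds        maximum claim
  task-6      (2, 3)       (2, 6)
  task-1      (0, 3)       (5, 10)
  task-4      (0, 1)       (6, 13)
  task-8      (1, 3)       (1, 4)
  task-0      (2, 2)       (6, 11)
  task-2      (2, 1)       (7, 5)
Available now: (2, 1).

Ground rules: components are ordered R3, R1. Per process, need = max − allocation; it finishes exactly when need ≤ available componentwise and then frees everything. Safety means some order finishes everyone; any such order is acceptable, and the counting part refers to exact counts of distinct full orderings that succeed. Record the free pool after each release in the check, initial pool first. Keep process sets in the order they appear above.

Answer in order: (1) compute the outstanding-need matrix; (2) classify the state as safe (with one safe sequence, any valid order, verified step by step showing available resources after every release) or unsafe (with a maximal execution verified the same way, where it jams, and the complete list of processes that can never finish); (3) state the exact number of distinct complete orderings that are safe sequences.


(1) Remaining need (order R3, R1):
  task-6: (0, 3)
  task-1: (5, 7)
  task-4: (6, 12)
  task-8: (0, 1)
  task-0: (4, 9)
  task-2: (5, 4)
(2) SAFE, for example via the order task-8, task-6, task-1, task-2, task-0, task-4.
Key observation: the order's first zero-slack moment is task-8 ((0, 1) needed, (2, 1) free — a requested resource with nothing to spare).
Verifying each step:
  pool = (2, 1)
  task-8 needs (0, 1) <= (2, 1) -> finishes; pool += (1, 3) = (3, 4)
  task-6 needs (0, 3) <= (3, 4) -> finishes; pool += (2, 3) = (5, 7)
  task-1 needs (5, 7) <= (5, 7) -> finishes; pool += (0, 3) = (5, 10)
  task-2 needs (5, 4) <= (5, 10) -> finishes; pool += (2, 1) = (7, 11)
  task-0 needs (4, 9) <= (7, 11) -> finishes; pool += (2, 2) = (9, 13)
  task-4 needs (6, 12) <= (9, 13) -> finishes; pool += (0, 1) = (9, 14)
(3) The exact count: 4 of the possible complete orderings are safe sequences.


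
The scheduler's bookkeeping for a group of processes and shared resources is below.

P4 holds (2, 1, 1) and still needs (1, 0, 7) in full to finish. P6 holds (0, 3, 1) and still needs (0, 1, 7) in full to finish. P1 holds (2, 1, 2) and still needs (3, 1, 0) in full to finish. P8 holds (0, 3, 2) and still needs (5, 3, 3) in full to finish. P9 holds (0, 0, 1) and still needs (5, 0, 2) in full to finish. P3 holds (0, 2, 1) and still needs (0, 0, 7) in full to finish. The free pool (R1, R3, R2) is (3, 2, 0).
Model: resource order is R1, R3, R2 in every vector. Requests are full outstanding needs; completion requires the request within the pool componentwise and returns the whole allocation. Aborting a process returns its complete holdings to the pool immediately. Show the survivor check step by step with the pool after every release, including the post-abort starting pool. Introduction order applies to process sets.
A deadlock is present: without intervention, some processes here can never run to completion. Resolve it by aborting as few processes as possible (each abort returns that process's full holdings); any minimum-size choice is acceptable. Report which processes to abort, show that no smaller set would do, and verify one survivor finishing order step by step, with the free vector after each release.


Minimum abort set: P4 and P6.
Key observation: the returned (2, 4, 2) from P4 and P6 is what brings P3 — unrunnable before, under any order — into play at step 4.
Why nothing smaller works — every single abort fails: P4 alone leaves P6 blocked (short on R2); P6 alone leaves P4 blocked (short on R2); P1 alone leaves P4 blocked (short on R2); P8 alone leaves P4 blocked (short on R2); P9 alone leaves P4 blocked (short on R2); P3 alone leaves P4 blocked (short on R2).
Survivors finish in the order: P9, P1, P8, P3. Step-by-step check (pool after the aborts first):
  pool = (5, 6, 2)
  P9 needs (5, 0, 2) <= (5, 6, 2) -> finishes; pool += (0, 0, 1) = (5, 6, 3)
  P1 needs (3, 1, 0) <= (5, 6, 3) -> finishes; pool += (2, 1, 2) = (7, 7, 5)
  P8 needs (5, 3, 3) <= (7, 7, 5) -> finishes; pool += (0, 3, 2) = (7, 10, 7)
  P3 needs (0, 0, 7) <= (7, 10, 7) -> finishes; pool += (0, 2, 1) = (7, 12, 8)


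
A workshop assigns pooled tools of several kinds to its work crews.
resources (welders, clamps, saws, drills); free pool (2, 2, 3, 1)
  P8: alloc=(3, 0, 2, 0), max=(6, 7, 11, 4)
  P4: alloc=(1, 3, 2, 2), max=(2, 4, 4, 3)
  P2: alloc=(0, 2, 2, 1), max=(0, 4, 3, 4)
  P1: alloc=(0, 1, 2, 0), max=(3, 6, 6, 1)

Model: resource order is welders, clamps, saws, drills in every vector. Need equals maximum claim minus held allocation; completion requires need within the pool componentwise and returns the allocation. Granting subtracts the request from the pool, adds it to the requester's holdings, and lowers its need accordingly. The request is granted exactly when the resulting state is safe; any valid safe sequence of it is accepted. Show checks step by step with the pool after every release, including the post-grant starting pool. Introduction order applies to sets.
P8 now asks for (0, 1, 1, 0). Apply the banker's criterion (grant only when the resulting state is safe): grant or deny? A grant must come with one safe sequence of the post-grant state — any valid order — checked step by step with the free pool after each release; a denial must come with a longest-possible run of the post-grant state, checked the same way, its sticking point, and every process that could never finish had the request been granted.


GRANT. The post-grant state is safe; one safe sequence: P4, P2, P1, P8.
Key observation: the grant leaves (2, 1, 2, 1) free — enough for P4, whose release restarts the cascade.
Verifying the post-grant state step by step:
  pool = (2, 1, 2, 1)
  run P4 (needs (1, 1, 2, 1), free (2, 1, 2, 1)); after release of (1, 3, 2, 2) the pool is (3, 4, 4, 3)
  run P2 (needs (0, 2, 1, 3), free (3, 4, 4, 3)); after release of (0, 2, 2, 1) the pool is (3, 6, 6, 4)
  run P1 (needs (3, 5, 4, 1), free (3, 6, 6, 4)); after release of (0, 1, 2, 0) the pool is (3, 7, 8, 4)
  run P8 (needs (3, 6, 8, 4), free (3, 7, 8, 4)); after release of (3, 1, 3, 0) the pool is (6, 8, 11, 4)


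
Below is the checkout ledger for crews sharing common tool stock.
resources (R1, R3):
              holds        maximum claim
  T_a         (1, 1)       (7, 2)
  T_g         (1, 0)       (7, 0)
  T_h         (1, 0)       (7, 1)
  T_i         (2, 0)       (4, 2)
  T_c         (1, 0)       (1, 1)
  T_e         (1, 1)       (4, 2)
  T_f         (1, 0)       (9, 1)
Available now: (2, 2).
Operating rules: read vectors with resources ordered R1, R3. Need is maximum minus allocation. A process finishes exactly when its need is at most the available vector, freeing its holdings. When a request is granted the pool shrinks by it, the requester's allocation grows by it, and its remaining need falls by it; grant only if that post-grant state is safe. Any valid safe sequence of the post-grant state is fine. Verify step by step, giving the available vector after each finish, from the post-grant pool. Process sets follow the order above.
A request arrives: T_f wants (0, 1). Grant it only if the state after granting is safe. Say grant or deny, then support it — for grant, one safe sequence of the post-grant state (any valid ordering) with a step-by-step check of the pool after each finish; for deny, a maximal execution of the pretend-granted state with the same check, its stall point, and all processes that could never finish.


GRANT: granting preserves safety; a valid post-grant sequence is T_c, T_e, T_i, T_a, T_h, T_g, T_f.
Key observation: granting shrinks the pool to (2, 1), yet T_c still fits and the chain goes through.
Step-by-step check of the post-grant state:
  pool = (2, 1)
  T_c needs (0, 1) <= (2, 1) -> finishes; pool += (1, 0) = (3, 1)
  T_e needs (3, 1) <= (3, 1) -> finishes; pool += (1, 1) = (4, 2)
  T_i needs (2, 2) <= (4, 2) -> finishes; pool += (2, 0) = (6, 2)
  T_a needs (6, 1) <= (6, 2) -> finishes; pool += (1, 1) = (7, 3)
  T_h needs (6, 1) <= (7, 3) -> finishes; pool += (1, 0) = (8, 3)
  T_g needs (6, 0) <= (8, 3) -> finishes; pool += (1, 0) = (9, 3)
  T_f needs (8, 0) <= (9, 3) -> finishes; pool += (1, 1) = (10, 4)


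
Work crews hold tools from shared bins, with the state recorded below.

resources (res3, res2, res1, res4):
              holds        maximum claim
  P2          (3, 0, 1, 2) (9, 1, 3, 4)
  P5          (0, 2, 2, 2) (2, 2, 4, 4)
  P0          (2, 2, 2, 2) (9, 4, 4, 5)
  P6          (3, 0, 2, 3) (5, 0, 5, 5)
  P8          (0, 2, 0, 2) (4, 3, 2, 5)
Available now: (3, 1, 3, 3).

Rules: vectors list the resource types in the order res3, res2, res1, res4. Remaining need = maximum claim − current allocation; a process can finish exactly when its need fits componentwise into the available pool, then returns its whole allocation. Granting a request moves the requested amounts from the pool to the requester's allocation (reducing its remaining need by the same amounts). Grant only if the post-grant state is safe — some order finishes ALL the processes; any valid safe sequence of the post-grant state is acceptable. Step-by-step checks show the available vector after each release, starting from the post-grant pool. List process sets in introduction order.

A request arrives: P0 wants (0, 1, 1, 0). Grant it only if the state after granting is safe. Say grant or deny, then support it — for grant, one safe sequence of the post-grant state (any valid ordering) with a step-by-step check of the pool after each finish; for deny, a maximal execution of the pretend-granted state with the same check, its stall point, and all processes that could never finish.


GRANT. The post-grant state is safe; one safe sequence: P5, P6, P8, P2, P0.
Key observation: even at the reduced pool (3, 0, 2, 3), P5 fits immediately, so safety survives the grant.
Step-by-step check of the post-grant state:
  pool = (3, 0, 2, 3)
  P5 needs (2, 0, 2, 2) <= (3, 0, 2, 3) -> finishes; pool += (0, 2, 2, 2) = (3, 2, 4, 5)
  P6 needs (2, 0, 3, 2) <= (3, 2, 4, 5) -> finishes; pool += (3, 0, 2, 3) = (6, 2, 6, 8)
  P8 needs (4, 1, 2, 3) <= (6, 2, 6, 8) -> finishes; pool += (0, 2, 0, 2) = (6, 4, 6, 10)
  P2 needs (6, 1, 2, 2) <= (6, 4, 6, 10) -> finishes; pool += (3, 0, 1, 2) = (9, 4, 7, 12)
  P0 needs (7, 1, 1, 3) <= (9, 4, 7, 12) -> finishes; pool += (2, 3, 3, 2) = (11, 7, 10, 14)


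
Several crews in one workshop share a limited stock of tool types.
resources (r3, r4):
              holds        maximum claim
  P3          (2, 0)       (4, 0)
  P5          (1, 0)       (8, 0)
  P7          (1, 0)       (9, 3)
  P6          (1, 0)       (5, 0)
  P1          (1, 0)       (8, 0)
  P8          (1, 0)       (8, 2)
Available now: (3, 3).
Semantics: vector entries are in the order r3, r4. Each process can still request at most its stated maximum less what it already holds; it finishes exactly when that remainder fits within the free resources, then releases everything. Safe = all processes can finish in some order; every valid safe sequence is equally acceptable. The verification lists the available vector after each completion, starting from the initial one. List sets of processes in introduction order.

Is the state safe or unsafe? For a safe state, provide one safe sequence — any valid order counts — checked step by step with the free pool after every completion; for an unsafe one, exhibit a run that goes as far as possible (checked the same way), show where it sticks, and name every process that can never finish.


The state is UNSAFE.
Key observation: once P3, P6 finish, the pool peaks at (6, 3) — and every remaining process still needs more r3 than that.
A maximal execution: P3, P6 — then nothing else fits. Check, step by step:
  pool = (3, 3)
  P3 needs (2, 0) <= (3, 3) -> finishes; pool += (2, 0) = (5, 3)
  P6 needs (4, 0) <= (5, 3) -> finishes; pool += (1, 0) = (6, 3)
  blocked: P5 wants (7, 0), pool (6, 3) — not enough r3
  blocked: P7 wants (8, 3), pool (6, 3) — not enough r3
  blocked: P1 wants (7, 0), pool (6, 3) — not enough r3
  blocked: P8 wants (7, 2), pool (6, 3) — not enough r3
Never able to finish: P5, P7, P1 and P8.


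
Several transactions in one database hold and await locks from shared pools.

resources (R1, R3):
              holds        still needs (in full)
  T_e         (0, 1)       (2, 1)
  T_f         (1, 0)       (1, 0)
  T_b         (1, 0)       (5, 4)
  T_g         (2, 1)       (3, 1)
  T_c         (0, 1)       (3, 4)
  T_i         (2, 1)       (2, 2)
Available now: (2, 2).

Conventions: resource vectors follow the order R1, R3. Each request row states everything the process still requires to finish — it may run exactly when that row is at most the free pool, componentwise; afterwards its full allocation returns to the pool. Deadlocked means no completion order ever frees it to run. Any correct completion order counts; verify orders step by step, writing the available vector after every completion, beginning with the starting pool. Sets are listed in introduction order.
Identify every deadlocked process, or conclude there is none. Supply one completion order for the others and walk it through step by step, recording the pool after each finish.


The deadlocked set is empty.
Key observation: T_f fits the free pool immediately, and its release cascades until everyone finishes.
A valid finishing order for the others: T_f, T_e, T_g, T_i, T_c, T_b. Step-by-step check:
  pool = (2, 2)
  run T_f (needs (1, 0), free (2, 2)); after release of (1, 0) the pool is (3, 2)
  run T_e (needs (2, 1), free (3, 2)); after release of (0, 1) the pool is (3, 3)
  run T_g (needs (3, 1), free (3, 3)); after release of (2, 1) the pool is (5, 4)
  run T_i (needs (2, 2), free (5, 4)); after release of (2, 1) the pool is (7, 5)
  run T_c (needs (3, 4), free (7, 5)); after release of (0, 1) the pool is (7, 6)
  run T_b (needs (5, 4), free (7, 6)); after release of (1, 0) the pool is (8, 6)


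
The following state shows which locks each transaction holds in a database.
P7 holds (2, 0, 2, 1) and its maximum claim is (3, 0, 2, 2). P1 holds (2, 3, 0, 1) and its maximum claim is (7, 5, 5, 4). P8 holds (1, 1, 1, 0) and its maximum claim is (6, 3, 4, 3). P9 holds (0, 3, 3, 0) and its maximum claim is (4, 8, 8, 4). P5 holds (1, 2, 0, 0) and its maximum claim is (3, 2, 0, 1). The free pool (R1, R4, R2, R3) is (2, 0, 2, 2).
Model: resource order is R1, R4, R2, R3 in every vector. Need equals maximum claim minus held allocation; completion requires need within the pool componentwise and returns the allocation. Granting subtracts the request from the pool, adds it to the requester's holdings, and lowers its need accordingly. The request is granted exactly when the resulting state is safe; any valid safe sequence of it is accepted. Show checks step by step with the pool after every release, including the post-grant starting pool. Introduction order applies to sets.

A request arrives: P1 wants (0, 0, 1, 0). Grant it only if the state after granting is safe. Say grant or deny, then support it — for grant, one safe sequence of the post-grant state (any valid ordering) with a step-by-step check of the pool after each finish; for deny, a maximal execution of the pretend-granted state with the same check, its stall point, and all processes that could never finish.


GRANT — the state after the grant stays safe, e.g. via P7, P5, P8, P1, P9.
Key observation: granting shrinks the pool to (2, 0, 1, 2), yet P7 still fits and the chain goes through.
Step-by-step check of the post-grant state:
  pool = (2, 0, 1, 2)
  P7: need (1, 0, 0, 1) fits (2, 0, 1, 2); releases (2, 0, 2, 1), pool now (4, 0, 3, 3)
  P5: need (2, 0, 0, 1) fits (4, 0, 3, 3); releases (1, 2, 0, 0), pool now (5, 2, 3, 3)
  P8: need (5, 2, 3, 3) fits (5, 2, 3, 3); releases (1, 1, 1, 0), pool now (6, 3, 4, 3)
  P1: need (5, 2, 4, 3) fits (6, 3, 4, 3); releases (2, 3, 1, 1), pool now (8, 6, 5, 4)
  P9: need (4, 5, 5, 4) fits (8, 6, 5, 4); releases (0, 3, 3, 0), pool now (8, 9, 8, 4)


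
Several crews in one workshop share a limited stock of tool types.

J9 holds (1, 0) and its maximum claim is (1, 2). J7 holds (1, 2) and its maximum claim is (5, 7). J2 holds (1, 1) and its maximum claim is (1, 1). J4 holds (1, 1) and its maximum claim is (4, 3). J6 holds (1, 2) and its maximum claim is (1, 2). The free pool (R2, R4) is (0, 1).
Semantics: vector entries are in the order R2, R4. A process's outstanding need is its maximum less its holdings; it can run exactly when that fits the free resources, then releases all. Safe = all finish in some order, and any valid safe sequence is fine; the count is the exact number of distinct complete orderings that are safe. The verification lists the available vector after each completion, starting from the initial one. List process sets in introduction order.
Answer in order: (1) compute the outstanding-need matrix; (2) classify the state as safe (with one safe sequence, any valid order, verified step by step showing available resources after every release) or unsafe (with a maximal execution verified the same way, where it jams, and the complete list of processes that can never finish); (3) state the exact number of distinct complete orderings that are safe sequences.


(1) Remaining need (order R2, R4):
  J9: (0, 2)
  J7: (4, 5)
  J2: (0, 0)
  J4: (3, 2)
  J6: (0, 0)
(2) SAFE — a valid safe sequence is J2, J9, J6, J4, J7.
Key observation: J9 marks the first exact bind of the order: its need (0, 2) fits the free (1, 2) with zero slack on a requested resource.
Walking it through:
  pool = (0, 1)
  J2: need (0, 0) fits (0, 1); releases (1, 1), pool now (1, 2)
  J9: need (0, 2) fits (1, 2); releases (1, 0), pool now (2, 2)
  J6: need (0, 0) fits (2, 2); releases (1, 2), pool now (3, 4)
  J4: need (3, 2) fits (3, 4); releases (1, 1), pool now (4, 5)
  J7: need (4, 5) fits (4, 5); releases (1, 2), pool now (5, 7)
(3) Exactly 4 of the possible complete orderings are safe sequences.


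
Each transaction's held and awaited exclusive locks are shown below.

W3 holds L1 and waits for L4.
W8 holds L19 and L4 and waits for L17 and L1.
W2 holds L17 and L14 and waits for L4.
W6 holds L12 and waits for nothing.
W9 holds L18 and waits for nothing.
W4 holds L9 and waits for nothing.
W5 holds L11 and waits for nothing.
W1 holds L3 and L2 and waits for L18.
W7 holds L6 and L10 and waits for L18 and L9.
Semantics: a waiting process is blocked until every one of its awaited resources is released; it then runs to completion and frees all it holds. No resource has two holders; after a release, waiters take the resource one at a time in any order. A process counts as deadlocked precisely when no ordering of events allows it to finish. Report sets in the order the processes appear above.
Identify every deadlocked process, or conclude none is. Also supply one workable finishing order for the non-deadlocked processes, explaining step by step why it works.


Deadlocked: W3, W8 and W2.
Key observation: the cycle W3 -> W8 -> W3 can never break — each member waits on the next; W2 is caught in further circular waits.
A valid finishing order for the others: W5, W4, W9, W7, W1, W6.
Walking it through:
  W5: no waits; runs immediately, freeing L11
  W4: no waits; runs immediately, freeing L9
  W9: no waits; runs immediately, freeing L18
  W7: everything it awaited (L18 and L9) is free; runs, freeing L6 and L10
  W1: everything it awaited (L18) is free; runs, freeing L3 and L2
  W6: no waits; runs immediately, freeing L12


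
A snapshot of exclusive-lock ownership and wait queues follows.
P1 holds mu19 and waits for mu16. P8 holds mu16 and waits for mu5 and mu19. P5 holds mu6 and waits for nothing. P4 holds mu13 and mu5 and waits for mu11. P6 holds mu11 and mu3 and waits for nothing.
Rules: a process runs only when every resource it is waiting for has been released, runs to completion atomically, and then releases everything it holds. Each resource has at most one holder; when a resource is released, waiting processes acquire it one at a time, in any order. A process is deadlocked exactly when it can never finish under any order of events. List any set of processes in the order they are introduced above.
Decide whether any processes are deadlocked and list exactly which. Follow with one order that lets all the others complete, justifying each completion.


The deadlocked set is P1 and P8.
Key observation: P1 -> P8 -> P1 is a circular wait — nothing in it can go first; no other process is dragged down with it.
A valid finishing order for the others: P6, P5, P4.
Step-by-step check:
  P6 waits on nothing -> runs at once and releases mu11 and mu3
  P5 waits on nothing -> runs at once and releases mu6
  P4: everything it awaited (mu11) is free; runs, freeing mu13 and mu5


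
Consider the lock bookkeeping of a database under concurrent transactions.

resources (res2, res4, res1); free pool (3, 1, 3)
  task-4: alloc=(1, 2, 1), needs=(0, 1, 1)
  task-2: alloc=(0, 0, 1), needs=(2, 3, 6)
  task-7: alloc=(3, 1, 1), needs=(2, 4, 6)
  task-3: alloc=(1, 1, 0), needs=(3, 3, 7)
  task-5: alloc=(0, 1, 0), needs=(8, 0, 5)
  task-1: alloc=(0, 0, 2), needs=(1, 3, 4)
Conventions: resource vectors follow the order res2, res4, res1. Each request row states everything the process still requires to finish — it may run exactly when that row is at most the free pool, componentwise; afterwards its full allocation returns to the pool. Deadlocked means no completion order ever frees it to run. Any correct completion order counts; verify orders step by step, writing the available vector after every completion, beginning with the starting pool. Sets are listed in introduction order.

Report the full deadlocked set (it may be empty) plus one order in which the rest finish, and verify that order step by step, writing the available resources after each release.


Nothing here is deadlocked.
Key observation: task-4 can run right away; the returned allocation unlocks the remaining processes in turn.
The rest can finish in the order task-4, task-1, task-2, task-3, task-7, task-5. Check, step by step:
  pool = (3, 1, 3)
  task-4 needs (0, 1, 1) <= (3, 1, 3) -> finishes; pool += (1, 2, 1) = (4, 3, 4)
  task-1 needs (1, 3, 4) <= (4, 3, 4) -> finishes; pool += (0, 0, 2) = (4, 3, 6)
  task-2 needs (2, 3, 6) <= (4, 3, 6) -> finishes; pool += (0, 0, 1) = (4, 3, 7)
  task-3 needs (3, 3, 7) <= (4, 3, 7) -> finishes; pool += (1, 1, 0) = (5, 4, 7)
  task-7 needs (2, 4, 6) <= (5, 4, 7) -> finishes; pool += (3, 1, 1) = (8, 5, 8)
  task-5 needs (8, 0, 5) <= (8, 5, 8) -> finishes; pool += (0, 1, 0) = (8, 6, 8)


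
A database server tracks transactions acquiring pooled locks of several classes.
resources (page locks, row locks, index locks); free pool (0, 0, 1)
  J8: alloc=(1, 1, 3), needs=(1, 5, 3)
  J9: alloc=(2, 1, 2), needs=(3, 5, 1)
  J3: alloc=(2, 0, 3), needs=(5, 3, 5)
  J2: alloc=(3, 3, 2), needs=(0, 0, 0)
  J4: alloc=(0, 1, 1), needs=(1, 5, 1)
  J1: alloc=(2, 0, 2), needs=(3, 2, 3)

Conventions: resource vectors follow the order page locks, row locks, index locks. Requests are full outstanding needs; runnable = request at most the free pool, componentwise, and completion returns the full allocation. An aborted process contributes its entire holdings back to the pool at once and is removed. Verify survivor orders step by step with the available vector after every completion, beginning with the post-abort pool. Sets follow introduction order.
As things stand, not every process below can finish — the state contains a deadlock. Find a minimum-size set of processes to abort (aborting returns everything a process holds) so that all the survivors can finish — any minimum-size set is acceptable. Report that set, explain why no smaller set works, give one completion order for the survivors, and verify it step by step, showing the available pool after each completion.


Minimum abort set: J8 and J9.
Key observation: aborting J8 and J9 returns (3, 2, 5), and J4 — hopeless before — runs at step 3 with the returned capacity in the pool.
Minimality, checking each single-abort alternative: J8 alone leaves J9 blocked (short on row locks); J9 alone leaves J8 blocked (short on row locks); J3 alone leaves J8 blocked (short on row locks); J2 alone leaves J8 blocked (short on row locks); J4 alone leaves J8 blocked (short on row locks); J1 alone leaves J8 blocked (short on row locks).
The survivors complete as J1, J2, J4, J3. Step-by-step check (starting from the post-abort pool):
  pool = (3, 2, 6)
  run J1 (needs (3, 2, 3), free (3, 2, 6)); after release of (2, 0, 2) the pool is (5, 2, 8)
  run J2 (needs (0, 0, 0), free (5, 2, 8)); after release of (3, 3, 2) the pool is (8, 5, 10)
  run J4 (needs (1, 5, 1), free (8, 5, 10)); after release of (0, 1, 1) the pool is (8, 6, 11)
  run J3 (needs (5, 3, 5), free (8, 6, 11)); after release of (2, 0, 3) the pool is (10, 6, 14)


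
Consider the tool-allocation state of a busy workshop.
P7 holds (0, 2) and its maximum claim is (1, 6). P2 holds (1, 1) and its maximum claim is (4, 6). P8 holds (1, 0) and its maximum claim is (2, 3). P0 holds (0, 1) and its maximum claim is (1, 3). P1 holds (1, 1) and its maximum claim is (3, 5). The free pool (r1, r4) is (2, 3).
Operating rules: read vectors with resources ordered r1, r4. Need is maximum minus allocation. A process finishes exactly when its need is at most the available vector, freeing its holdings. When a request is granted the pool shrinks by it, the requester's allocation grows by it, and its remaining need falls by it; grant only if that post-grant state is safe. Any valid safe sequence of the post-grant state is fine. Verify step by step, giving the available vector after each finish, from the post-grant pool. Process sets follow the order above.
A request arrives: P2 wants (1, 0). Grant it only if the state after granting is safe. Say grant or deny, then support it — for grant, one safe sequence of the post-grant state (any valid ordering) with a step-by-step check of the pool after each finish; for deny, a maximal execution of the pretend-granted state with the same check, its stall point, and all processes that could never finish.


GRANT. The post-grant state is safe; one safe sequence: P8, P0, P1, P7, P2.
Key observation: (1, 3) free after granting still covers P8 first, and each release covers the next.
Step-by-step check of the post-grant state:
  pool = (1, 3)
  run P8 (needs (1, 3), free (1, 3)); after release of (1, 0) the pool is (2, 3)
  run P0 (needs (1, 2), free (2, 3)); after release of (0, 1) the pool is (2, 4)
  run P1 (needs (2, 4), free (2, 4)); after release of (1, 1) the pool is (3, 5)
  run P7 (needs (1, 4), free (3, 5)); after release of (0, 2) the pool is (3, 7)
  run P2 (needs (2, 5), free (3, 7)); after release of (2, 1) the pool is (5, 8)


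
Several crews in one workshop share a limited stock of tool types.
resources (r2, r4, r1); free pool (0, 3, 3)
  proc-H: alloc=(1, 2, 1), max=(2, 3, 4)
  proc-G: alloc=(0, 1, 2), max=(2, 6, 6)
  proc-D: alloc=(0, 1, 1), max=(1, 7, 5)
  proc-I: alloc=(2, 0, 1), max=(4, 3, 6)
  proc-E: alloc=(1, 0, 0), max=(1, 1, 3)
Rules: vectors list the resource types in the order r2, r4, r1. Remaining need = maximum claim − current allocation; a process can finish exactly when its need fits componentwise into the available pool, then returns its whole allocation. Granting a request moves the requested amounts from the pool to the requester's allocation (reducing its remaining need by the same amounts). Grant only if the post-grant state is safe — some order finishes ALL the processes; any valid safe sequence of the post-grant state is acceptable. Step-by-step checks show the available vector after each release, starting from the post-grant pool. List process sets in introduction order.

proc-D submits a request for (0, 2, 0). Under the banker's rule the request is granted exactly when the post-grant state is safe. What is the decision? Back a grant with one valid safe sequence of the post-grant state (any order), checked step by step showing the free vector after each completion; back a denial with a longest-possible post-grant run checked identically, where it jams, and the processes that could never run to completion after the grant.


DENY — the pretend-granted state is unsafe.
Key observation: after proc-E, proc-H the pool peaks at (2, 3, 4), and each blocked process is short somewhere: proc-G on r4; proc-D on r4; proc-I on r1.
Pretend the grant happened; the run proc-E, proc-H goes as far as possible. Check, step by step:
  pool = (0, 1, 3)
  proc-E: need (0, 1, 3) fits (0, 1, 3); releases (1, 0, 0), pool now (1, 1, 3)
  proc-H: need (1, 1, 3) fits (1, 1, 3); releases (1, 2, 1), pool now (2, 3, 4)
  blocked: proc-G wants (2, 5, 4), pool (2, 3, 4) — not enough r4
  blocked: proc-D wants (1, 4, 4), pool (2, 3, 4) — not enough r4
  blocked: proc-I wants (2, 3, 5), pool (2, 3, 4) — not enough r1
Had the request been granted, proc-G, proc-D and proc-I could never finish.


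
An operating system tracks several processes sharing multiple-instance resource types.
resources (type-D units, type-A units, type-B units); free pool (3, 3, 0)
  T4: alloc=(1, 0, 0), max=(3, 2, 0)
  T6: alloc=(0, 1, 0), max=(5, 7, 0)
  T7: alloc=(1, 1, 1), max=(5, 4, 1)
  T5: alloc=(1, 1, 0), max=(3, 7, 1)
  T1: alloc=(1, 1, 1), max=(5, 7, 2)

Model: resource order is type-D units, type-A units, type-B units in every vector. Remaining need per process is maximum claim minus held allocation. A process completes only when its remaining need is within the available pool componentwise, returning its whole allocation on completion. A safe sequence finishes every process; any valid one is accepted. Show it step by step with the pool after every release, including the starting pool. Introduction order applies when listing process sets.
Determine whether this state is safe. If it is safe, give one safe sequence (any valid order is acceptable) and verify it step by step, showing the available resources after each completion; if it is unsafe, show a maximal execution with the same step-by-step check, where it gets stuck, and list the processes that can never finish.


UNSAFE.
Key observation: even finishing T4, T7 leaves just (5, 4, 1) free — too little type-A units for any of the remaining processes.
A maximal execution: T4, T7 — then nothing else fits. Check, step by step:
  pool = (3, 3, 0)
  run T4 (needs (2, 2, 0), free (3, 3, 0)); after release of (1, 0, 0) the pool is (4, 3, 0)
  run T7 (needs (4, 3, 0), free (4, 3, 0)); after release of (1, 1, 1) the pool is (5, 4, 1)
  blocked: T6 wants (5, 6, 0), pool (5, 4, 1) — not enough type-A units
  blocked: T5 wants (2, 6, 1), pool (5, 4, 1) — not enough type-A units
  blocked: T1 wants (4, 6, 1), pool (5, 4, 1) — not enough type-A units
Permanently blocked: T6, T5 and T1.


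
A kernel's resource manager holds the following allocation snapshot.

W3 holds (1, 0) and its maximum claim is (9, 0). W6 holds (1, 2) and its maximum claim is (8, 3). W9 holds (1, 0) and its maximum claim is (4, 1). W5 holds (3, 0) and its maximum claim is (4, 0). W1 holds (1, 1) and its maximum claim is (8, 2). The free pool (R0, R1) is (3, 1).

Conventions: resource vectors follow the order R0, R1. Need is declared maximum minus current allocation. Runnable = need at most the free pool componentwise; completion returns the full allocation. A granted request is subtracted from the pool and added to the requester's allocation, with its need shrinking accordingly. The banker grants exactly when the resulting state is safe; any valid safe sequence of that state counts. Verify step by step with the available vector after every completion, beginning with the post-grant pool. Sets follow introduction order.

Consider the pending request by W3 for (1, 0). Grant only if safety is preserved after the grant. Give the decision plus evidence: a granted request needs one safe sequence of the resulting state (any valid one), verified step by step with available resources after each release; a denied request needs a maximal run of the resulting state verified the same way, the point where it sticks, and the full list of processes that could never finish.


DENY. Granting would leave the state unsafe.
Key observation: R0 is the bottleneck — with W5, W9 done the pool holds (6, 1), short of every remaining need.
After a pretend grant, a maximal execution: W5, W9 — then nothing else fits. Step-by-step check:
  pool = (2, 1)
  W5: need (1, 0) fits (2, 1); releases (3, 0), pool now (5, 1)
  W9: need (3, 1) fits (5, 1); releases (1, 0), pool now (6, 1)
  blocked: W3 wants (7, 0), pool (6, 1) — not enough R0
  blocked: W6 wants (7, 1), pool (6, 1) — not enough R0
  blocked: W1 wants (7, 1), pool (6, 1) — not enough R0
Had the request been granted, W3, W6 and W1 could never finish.
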